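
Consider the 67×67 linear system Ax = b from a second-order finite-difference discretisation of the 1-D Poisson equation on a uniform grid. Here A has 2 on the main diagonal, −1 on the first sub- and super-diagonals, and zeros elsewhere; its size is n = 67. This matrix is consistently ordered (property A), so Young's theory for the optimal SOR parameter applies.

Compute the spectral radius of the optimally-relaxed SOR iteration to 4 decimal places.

ρ_SOR = 0.9117

n=67: λ(B_J) = 1 − λ(A)/2 = cos(kπ/68); k=1 gives ρ_J = 0.9989.
1 − cos²(π/68) = sin²(π/68) ⇒ √(1−ρ_J²) = sin(π/68) = 0.04618.
Young: ω* = 2/(1+√(1−ρ_J²)) = 2/(1+0.04618) = 2/1.04618 = 1.9117.
Hence ρ(B_{ω*}) = 1.9117 − 1 = 0.9117.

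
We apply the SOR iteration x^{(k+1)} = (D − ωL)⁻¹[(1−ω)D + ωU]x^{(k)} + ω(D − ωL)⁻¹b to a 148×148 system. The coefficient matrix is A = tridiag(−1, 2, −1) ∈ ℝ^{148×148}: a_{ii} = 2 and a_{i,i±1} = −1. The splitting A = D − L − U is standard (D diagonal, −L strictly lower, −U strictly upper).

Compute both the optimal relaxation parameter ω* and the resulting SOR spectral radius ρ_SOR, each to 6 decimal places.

ω* = 1.958705, ρ_SOR = 0.958705

½·tridiag(1,0,1) at n=148: λ_k = cos(kπ/149); max |λ| at k=1 ⇒ ρ_J = cos(π/149) ≈ 0.999778.
root = sin(π/149) = 0.0210830  (since 1−cos² = sin²).
Then 2/(1+√(1−ρ_J²)) = 2/(1+0.0210830); ω* = 2/1.0210830 = 1.958705.
[ρ_SOR] ω* − 1 = 0.958705.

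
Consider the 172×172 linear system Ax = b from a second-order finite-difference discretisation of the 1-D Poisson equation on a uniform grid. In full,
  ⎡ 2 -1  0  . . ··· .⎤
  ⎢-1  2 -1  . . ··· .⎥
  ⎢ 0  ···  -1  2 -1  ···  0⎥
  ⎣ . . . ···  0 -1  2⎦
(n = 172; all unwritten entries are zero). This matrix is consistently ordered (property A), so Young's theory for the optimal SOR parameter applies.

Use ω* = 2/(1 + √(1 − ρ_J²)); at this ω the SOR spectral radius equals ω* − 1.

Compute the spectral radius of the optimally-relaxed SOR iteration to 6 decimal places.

[ρ_J] n=172: ρ(B_J) = cos(π/(n+1)) = cos(π/173) = 0.999835.
root = sin(π/173) = 0.0181585  (since 1−cos² = sin²).
ω* = 2/(1+0.0181585) = 1.964331
ρ_SOR = ω* − 1 = 1.964331 − 1 = 0.964331.

ρ_SOR = 0.964331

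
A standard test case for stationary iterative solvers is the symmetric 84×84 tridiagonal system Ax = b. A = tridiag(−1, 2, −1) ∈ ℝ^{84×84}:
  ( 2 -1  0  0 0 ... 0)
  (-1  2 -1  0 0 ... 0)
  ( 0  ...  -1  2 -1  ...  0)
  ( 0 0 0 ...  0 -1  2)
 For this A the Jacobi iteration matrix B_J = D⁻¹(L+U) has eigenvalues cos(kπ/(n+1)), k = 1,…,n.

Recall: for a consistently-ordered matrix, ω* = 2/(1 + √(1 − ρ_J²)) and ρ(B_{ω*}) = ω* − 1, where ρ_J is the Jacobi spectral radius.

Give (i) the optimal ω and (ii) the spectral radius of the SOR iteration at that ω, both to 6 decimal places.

n=84: λ(B_J) = 1 − λ(A)/2 = cos(kπ/85); k=1 gives ρ_J = 0.999317.
√(1−ρ_J²) = |sin(π/85)| = 0.0369515
Young: ω* = 2/(1+√(1−ρ_J²)) = 2/(1+0.0369515) = 2/1.0369515 = 1.928731.
and ρ(B_{ω*}) = 1.928731 − 1 = 0.928731.

ω* = 1.928731, ρ_SOR = 0.928731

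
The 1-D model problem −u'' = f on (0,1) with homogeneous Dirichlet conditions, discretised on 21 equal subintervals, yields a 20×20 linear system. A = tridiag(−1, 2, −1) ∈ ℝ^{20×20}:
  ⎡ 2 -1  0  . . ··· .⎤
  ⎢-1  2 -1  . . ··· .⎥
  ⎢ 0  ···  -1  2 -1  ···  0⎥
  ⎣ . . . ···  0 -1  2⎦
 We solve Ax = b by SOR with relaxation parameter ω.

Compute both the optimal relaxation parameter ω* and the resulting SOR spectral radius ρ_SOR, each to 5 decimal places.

ω* = 1.74058, ρ_SOR = 0.74058

[ρ_J] n=20: ρ(B_J) = cos(π/(n+1)) = cos(π/21) = 0.98883.
1 − cos²(π/21) = sin²(π/21) ⇒ √(1−ρ_J²) = sin(π/21) = 0.149042.
So ω* = 2/1.149042 = 1.74058 (Young).
and ρ(B_{ω*}) = 1.74058 − 1 = 0.74058.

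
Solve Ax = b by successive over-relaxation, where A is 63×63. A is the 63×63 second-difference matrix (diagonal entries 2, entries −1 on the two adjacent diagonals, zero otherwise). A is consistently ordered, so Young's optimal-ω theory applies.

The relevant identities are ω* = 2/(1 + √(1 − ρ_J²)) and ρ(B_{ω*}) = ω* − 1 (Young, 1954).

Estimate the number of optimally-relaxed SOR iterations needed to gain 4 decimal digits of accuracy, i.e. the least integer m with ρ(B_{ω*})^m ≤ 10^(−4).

m = 94

n=63: λ(B_J) = 1 − λ(A)/2 = cos(kπ/64); k=1 gives ρ_J = 0.9987955.
root = sin(π/64) = 0.0490677  (since 1−cos² = sin²).
Then 2/(1+√(1−ρ_J²)) = 2/(1+0.0490677); ω* = 2/1.0490677 = 1.9064547.
ρ(B_{ω*}) = ω*−1 = 0.9064547
For 4 digits: m = 4·ln10 / (−ln 0.9064547) = 9.21034/0.0982142 = 93.778; round up → m = 94.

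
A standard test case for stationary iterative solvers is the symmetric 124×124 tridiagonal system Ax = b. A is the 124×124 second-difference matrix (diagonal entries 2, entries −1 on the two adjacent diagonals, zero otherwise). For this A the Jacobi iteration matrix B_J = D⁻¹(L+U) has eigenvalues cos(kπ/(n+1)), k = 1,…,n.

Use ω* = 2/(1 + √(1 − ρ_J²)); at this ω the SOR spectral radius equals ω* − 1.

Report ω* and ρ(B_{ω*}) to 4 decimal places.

ω* = 1.9510, ρ_SOR = 0.9510

½·tridiag(1,0,1) at n=124: λ_k = cos(kπ/125); max |λ| at k=1 ⇒ ρ_J = cos(π/125) ≈ 0.9997.
√(1−ρ_J²) = |sin(π/125)| = 0.02513
ω* = 2 / (1 + 0.02513) = 2 / 1.02513 ≈ 1.9510.
[ρ_SOR] ω* − 1 = 0.9510.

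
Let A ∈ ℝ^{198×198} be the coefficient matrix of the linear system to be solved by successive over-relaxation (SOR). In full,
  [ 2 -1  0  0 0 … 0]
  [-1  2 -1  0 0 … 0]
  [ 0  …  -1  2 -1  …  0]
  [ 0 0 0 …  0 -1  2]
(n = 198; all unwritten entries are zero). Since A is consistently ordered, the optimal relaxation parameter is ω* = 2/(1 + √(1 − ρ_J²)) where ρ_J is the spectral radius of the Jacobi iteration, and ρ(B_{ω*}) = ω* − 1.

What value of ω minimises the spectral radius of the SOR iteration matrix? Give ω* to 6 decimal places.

ρ_J = max_k |cos(kπ/199)| = cos(π/199) = 0.999875
√(1 − cos²(π/199)) = sin(π/199) ≈ 0.0157862.
[ω*] 2 ÷ (1 + 0.0157862) = 2 ÷ 1.0157862 = 1.968918.
[ρ_SOR] ω* − 1 = 0.968918.

ω* = 1.968918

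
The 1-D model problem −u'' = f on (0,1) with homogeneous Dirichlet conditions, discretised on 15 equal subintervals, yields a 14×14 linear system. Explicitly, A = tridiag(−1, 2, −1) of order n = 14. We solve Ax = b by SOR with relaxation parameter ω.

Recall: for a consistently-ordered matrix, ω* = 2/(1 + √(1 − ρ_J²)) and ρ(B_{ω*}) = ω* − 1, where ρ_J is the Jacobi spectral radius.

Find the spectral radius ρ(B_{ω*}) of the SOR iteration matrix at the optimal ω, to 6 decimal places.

ρ_SOR = 0.655750

n=14: λ(B_J) = 1 − λ(A)/2 = cos(kπ/15); k=1 gives ρ_J = 0.978148.
1 − cos²(π/15) = sin²(π/15) ⇒ √(1−ρ_J²) = sin(π/15) = 0.2079117.
ω* = 2/(1+0.2079117) = 1.655750
ρ_SOR = ω* − 1 = 1.655750 − 1 = 0.655750.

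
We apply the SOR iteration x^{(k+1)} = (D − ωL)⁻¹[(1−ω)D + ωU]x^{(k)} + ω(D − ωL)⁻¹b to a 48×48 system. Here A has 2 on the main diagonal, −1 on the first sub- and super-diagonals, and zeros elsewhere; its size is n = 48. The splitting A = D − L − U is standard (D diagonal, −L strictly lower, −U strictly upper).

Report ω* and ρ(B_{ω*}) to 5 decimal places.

With n=48, ρ(Jacobi) = cos(π/49) = 0.99795.
√(1−ρ_J²) simplifies to sin(π/49) = 0.064070.
Then 2/(1+√(1−ρ_J²)) = 2/(1+0.064070); ω* = 2/1.064070 = 1.87958.
Hence ρ(B_{ω*}) = 1.87958 − 1 = 0.87958.

ω* = 1.87958, ρ_SOR = 0.87958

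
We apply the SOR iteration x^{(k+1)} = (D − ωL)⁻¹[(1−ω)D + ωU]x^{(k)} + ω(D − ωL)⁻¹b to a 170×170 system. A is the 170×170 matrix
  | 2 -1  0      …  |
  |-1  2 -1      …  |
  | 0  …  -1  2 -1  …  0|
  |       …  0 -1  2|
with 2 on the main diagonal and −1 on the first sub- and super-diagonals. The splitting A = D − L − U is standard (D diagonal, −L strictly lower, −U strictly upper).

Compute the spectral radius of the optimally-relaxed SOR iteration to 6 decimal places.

ρ_SOR = 0.963921

With n=170, ρ(Jacobi) = cos(π/171) = 0.999831.
√(1 − cos²(π/171)) = sin(π/171) ≈ 0.0183709.
ω* = 2 / (1 + 0.0183709) = 2 / 1.0183709 ≈ 1.963921.
ρ_SOR = ω* − 1 ≈ 0.963921.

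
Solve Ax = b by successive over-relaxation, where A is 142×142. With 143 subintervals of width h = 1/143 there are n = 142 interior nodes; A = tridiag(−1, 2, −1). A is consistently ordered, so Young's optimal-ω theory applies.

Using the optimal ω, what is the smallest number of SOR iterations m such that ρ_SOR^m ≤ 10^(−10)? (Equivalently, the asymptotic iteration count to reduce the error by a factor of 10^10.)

m = 525

[ρ_J] n=142: ρ(B_J) = cos(π/(n+1)) = cos(π/143) = 0.9997587.
√(1 − cos²(π/143)) = sin(π/143) ≈ 0.0219674.
ω* = 2/(1 + 0.0219674) = 2/1.0219674 = 1.9570096.
ρ(B_{ω*}) = ω*−1 = 0.9570096
m ≥ 10·ln10 / (−ln 0.9570096) = 524.008; smallest integer m = 525.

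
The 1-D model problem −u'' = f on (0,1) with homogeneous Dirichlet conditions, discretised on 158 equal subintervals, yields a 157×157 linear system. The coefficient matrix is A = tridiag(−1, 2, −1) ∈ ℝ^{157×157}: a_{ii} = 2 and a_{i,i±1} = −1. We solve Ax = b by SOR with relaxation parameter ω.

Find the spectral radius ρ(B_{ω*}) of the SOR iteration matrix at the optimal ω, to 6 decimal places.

With n=157, ρ(Jacobi) = cos(π/158) = 0.999802.
root = sin(π/158) = 0.0198822  (since 1−cos² = sin²).
So ω* = 2/1.0198822 = 1.961011 (Young).
ρ(B_{ω*}) = ω*−1 = 0.961011

ρ_SOR = 0.961011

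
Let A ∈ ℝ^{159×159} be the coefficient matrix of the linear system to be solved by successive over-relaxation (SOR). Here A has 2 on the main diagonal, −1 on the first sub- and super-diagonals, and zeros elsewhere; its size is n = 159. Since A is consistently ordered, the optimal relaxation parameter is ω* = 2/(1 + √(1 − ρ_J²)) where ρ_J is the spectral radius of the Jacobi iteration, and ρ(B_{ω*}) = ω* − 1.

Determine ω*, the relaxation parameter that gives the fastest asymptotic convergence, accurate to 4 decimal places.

spectrum of D⁻¹(L+U) = {cos(kπ/160) : 1≤k≤159}; ρ_J = cos(π/160) = 0.9998.
√(1−ρ_J²) simplifies to sin(π/160) = 0.01963.
So ω* = 2/1.01963 = 1.9615 (Young).
ρ(B_{ω*}) = ω*−1 = 0.9615

ω* = 1.9615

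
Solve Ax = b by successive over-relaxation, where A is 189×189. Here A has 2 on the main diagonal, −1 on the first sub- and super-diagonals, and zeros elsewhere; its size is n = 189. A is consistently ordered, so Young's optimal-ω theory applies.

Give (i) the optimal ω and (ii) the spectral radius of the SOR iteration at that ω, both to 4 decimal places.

ω* = 1.9675, ρ_SOR = 0.9675

With n=189, ρ(Jacobi) = cos(π/190) = 0.9999.
1 − cos²(π/190) = sin²(π/190) ⇒ √(1−ρ_J²) = sin(π/190) = 0.01653.
[ω*] 2 ÷ (1 + 0.01653) = 2 ÷ 1.01653 = 1.9675.
[ρ_SOR] ω* − 1 = 0.9675.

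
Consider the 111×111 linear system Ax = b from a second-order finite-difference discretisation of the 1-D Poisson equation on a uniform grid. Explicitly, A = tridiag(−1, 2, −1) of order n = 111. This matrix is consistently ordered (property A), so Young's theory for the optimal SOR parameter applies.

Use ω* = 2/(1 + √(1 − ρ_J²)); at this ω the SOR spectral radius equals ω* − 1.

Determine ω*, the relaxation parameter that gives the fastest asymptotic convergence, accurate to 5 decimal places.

spectrum of D⁻¹(L+U) = {cos(kπ/112) : 1≤k≤111}; ρ_J = cos(π/112) = 0.99961.
√(1−ρ_J²) simplifies to sin(π/112) = 0.028046.
[ω*] 2 ÷ (1 + 0.028046) = 2 ÷ 1.028046 = 1.94544.
ρ(B_{ω*}) = ω*−1 = 0.94544

ω* = 1.94544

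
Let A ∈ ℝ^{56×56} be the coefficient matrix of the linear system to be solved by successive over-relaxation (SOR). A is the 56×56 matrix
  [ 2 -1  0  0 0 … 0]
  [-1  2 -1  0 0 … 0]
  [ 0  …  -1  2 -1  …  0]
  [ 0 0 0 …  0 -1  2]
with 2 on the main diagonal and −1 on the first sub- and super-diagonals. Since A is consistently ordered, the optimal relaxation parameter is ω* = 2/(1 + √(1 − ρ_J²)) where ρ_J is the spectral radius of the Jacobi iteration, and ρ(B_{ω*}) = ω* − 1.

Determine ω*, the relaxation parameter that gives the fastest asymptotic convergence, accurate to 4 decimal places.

With n=56, ρ(Jacobi) = cos(π/57) = 0.9985.
root = sin(π/57) = 0.05509  (since 1−cos² = sin²).
ω* = 2 / (1 + 0.05509) = 2 / 1.05509 ≈ 1.8956.
[ρ_SOR] ω* − 1 = 0.8956.

ω* = 1.8956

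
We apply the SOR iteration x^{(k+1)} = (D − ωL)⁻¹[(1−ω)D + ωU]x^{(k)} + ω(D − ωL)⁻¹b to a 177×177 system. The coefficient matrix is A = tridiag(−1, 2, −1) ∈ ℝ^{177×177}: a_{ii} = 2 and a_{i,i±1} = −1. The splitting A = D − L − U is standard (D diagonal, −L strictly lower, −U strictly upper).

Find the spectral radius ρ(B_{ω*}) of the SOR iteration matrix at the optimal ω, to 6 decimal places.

ρ_SOR = 0.965315

[ρ_J] n=177: ρ(B_J) = cos(π/(n+1)) = cos(π/178) = 0.999844.
√(1−ρ_J²) = |sin(π/178)| = 0.0176485
ω* = 2/(1 + 0.0176485) = 2/1.0176485 = 1.965315.
and ρ(B_{ω*}) = 1.965315 − 1 = 0.965315.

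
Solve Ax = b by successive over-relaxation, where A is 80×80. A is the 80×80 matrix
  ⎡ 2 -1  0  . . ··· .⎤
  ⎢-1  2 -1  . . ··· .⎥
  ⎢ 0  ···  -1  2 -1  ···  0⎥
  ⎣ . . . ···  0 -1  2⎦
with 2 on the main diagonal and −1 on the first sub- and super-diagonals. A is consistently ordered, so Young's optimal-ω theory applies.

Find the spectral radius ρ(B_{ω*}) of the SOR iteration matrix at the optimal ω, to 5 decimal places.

ρ_SOR = 0.92534

n=80: λ(B_J) = 1 − λ(A)/2 = cos(kπ/81); k=1 gives ρ_J = 0.99925.
√(1−ρ_J²) = |sin(π/81)| = 0.038775
So ω* = 2/1.038775 = 1.92534 (Young).
ρ(B_{ω*}) = ω*−1 = 0.92534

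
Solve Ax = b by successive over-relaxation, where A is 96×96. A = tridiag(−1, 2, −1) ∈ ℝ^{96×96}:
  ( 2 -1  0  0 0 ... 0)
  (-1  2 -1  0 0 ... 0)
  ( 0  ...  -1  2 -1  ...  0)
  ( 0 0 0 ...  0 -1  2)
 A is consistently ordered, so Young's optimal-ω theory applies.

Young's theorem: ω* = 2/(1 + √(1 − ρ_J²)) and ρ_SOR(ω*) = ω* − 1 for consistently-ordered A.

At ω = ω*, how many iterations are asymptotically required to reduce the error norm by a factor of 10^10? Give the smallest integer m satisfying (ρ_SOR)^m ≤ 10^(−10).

With n=96, ρ(Jacobi) = cos(π/97) = 0.9994756.
√(1−ρ_J²) simplifies to sin(π/97) = 0.0323819.
ω* = 2/(1+0.0323819) = 1.9372676
and ρ(B_{ω*}) = 1.9372676 − 1 = 0.9372676.
10·ln10 = 23.0259; −ln(0.9372676) = 0.0647864; m = ⌈23.0259/0.0647864⌉ = ⌈355.413⌉ = 356.

m = 356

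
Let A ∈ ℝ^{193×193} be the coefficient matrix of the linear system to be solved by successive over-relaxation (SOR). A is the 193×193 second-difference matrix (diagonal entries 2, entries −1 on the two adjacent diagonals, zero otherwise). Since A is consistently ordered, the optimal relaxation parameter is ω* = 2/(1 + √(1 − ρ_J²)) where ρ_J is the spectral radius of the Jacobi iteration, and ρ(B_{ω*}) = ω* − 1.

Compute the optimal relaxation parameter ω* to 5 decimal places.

ω* = 1.96813

B_J for the 193×193 system has eigenvalues cos(kπ/194); ρ_J = cos(π/194) = 0.99987.
√(1−ρ_J²) simplifies to sin(π/194) = 0.016193.
ω* = 2 / (1 + 0.016193) = 2 / 1.016193 ≈ 1.96813.
Hence ρ(B_{ω*}) = 1.96813 − 1 = 0.96813.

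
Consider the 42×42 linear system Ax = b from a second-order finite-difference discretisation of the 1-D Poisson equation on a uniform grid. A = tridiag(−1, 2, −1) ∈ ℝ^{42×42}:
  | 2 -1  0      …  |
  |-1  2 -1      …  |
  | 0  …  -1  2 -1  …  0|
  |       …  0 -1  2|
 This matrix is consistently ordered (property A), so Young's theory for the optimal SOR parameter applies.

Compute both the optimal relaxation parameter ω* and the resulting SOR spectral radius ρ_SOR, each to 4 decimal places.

ω* = 1.8639, ρ_SOR = 0.8639

With n=42, ρ(Jacobi) = cos(π/43) = 0.9973.
√(1 − cos²(π/43)) = sin(π/43) ≈ 0.07300.
ω* = 2/(1 + 0.07300) = 2/1.07300 = 1.8639.
ρ_SOR = ω* − 1 ≈ 0.8639.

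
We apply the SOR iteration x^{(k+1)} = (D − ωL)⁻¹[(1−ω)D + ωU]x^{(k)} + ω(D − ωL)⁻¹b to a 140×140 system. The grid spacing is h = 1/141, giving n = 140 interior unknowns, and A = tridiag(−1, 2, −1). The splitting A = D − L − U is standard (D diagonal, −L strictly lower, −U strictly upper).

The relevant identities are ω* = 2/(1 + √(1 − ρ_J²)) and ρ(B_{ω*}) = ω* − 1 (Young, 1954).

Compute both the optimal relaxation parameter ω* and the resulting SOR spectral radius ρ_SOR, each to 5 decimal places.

B_J for the 140×140 system has eigenvalues cos(kπ/141); ρ_J = cos(π/141) = 0.99975.
√(1−ρ_J²) simplifies to sin(π/141) = 0.022279.
ω* = 2/(1 + 0.022279) = 2/1.022279 = 1.95641.
At ω = 1.95641 every |λ(B_ω)| = ω−1, so ρ_SOR = 0.95641.

ω* = 1.95641, ρ_SOR = 0.95641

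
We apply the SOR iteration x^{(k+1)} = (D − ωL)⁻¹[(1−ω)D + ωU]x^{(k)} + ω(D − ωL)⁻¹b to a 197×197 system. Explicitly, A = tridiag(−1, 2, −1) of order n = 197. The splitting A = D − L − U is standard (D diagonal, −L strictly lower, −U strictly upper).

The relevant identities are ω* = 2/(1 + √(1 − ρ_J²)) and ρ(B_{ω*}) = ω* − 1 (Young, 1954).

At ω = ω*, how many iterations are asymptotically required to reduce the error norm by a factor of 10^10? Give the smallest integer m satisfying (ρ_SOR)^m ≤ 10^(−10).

m = 726

[ρ_J] n=197: ρ(B_J) = cos(π/(n+1)) = cos(π/198) = 0.9998741.
√(1−ρ_J²) = |sin(π/198)| = 0.0158660
ω* = 2 / (1 + 0.0158660) = 2 / 1.0158660 ≈ 1.9687636.
and ρ(B_{ω*}) = 1.9687636 − 1 = 0.9687636.
Need (0.9687636)^m ≤ 10^(−10): m ≥ 10·ln10/|ln 0.9687636| = 23.0259/0.0317347 = 725.575 ⇒ m = 726.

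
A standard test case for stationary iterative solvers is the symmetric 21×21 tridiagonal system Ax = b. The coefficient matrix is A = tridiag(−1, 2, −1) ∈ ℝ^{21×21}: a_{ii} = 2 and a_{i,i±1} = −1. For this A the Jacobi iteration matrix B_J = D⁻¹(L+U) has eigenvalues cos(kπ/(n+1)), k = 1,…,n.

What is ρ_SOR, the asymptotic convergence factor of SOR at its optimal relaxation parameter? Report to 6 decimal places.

spectrum of D⁻¹(L+U) = {cos(kπ/22) : 1≤k≤21}; ρ_J = cos(π/22) = 0.989821.
1 − cos²(π/22) = sin²(π/22) ⇒ √(1−ρ_J²) = sin(π/22) = 0.1423148.
So ω* = 2/1.1423148 = 1.750831 (Young).
At ω = 1.750831 every |λ(B_ω)| = ω−1, so ρ_SOR = 0.750831.

ρ_SOR = 0.750831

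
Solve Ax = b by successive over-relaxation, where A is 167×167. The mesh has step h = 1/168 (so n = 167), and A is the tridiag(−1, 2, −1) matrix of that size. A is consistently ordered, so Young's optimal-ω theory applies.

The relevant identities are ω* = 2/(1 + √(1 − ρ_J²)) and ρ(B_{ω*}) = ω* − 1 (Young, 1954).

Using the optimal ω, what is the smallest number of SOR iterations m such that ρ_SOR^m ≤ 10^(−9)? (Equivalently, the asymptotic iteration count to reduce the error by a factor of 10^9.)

m = 555

With n=167, ρ(Jacobi) = cos(π/168) = 0.9998252.
1 − cos²(π/168) = sin²(π/168) ⇒ √(1−ρ_J²) = sin(π/168) = 0.0186989.
ω* = 2/(1 + 0.0186989) = 2/1.0186989 = 1.9632887.
ρ_SOR = ω* − 1 = 1.9632887 − 1 = 0.9632887.
9·ln10 = 20.7233; −ln(0.9632887) = 0.0374021; m = ⌈20.7233/0.0374021⌉ = ⌈554.068⌉ = 555.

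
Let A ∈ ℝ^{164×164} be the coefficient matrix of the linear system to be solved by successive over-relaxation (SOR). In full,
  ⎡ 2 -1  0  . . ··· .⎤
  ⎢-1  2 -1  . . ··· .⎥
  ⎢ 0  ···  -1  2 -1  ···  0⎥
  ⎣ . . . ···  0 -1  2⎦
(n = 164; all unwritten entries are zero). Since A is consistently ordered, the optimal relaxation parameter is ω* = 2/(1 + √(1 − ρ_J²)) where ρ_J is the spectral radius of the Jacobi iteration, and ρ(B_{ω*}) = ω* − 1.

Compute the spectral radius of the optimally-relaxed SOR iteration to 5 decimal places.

½·tridiag(1,0,1) at n=164: λ_k = cos(kπ/165); max |λ| at k=1 ⇒ ρ_J = cos(π/165) ≈ 0.99982.
√(1 − cos²(π/165)) = sin(π/165) ≈ 0.019039.
Then 2/(1+√(1−ρ_J²)) = 2/(1+0.019039); ω* = 2/1.019039 = 1.96263.
[ρ_SOR] ω* − 1 = 0.96263.

ρ_SOR = 0.96263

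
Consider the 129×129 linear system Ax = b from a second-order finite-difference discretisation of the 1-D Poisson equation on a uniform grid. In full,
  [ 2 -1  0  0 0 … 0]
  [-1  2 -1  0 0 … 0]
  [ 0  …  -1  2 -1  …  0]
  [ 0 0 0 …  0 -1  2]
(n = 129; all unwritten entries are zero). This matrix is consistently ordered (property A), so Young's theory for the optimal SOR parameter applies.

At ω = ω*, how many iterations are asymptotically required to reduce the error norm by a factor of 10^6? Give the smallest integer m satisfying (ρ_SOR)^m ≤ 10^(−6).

m = 286

With n=129, ρ(Jacobi) = cos(π/130) = 0.9997080.
√(1−ρ_J²) = |sin(π/130)| = 0.0241637
ω* = 2/(1+0.0241637) = 1.9528128
[ρ_SOR] ω* − 1 = 0.9528128.
(0.9528128)^m ≤ 10^{−6}  ⇒  m·ln(0.9528128) ≤ −6·ln10  ⇒  m ≥ 285.817  ⇒  m = 286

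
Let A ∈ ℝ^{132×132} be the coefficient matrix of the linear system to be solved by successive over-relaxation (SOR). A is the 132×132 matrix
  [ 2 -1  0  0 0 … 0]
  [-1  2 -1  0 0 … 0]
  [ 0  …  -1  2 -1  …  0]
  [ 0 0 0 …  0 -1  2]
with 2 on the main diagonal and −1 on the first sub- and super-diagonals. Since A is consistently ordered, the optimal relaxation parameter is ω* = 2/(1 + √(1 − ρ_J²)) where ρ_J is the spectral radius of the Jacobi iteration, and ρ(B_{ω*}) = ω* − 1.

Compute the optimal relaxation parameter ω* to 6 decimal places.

With n=132, ρ(Jacobi) = cos(π/133) = 0.999721.
√(1 − cos²(π/133)) = sin(π/133) ≈ 0.0236188.
So ω* = 2/1.0236188 = 1.953852 (Young).
and ρ(B_{ω*}) = 1.953852 − 1 = 0.953852.

ω* = 1.953852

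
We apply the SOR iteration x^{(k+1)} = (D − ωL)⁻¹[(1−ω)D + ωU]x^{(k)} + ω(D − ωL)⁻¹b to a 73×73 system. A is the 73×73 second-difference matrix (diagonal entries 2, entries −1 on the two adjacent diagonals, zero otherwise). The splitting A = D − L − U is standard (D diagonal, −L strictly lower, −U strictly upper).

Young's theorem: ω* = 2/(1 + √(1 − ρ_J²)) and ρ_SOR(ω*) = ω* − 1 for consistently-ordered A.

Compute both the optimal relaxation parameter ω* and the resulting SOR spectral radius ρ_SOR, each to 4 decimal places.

ω* = 1.9186, ρ_SOR = 0.9186

ρ_J = max_k |cos(kπ/74)| = cos(π/74) = 0.9991
√(1 − cos²(π/74)) = sin(π/74) ≈ 0.04244.
Then 2/(1+√(1−ρ_J²)) = 2/(1+0.04244); ω* = 2/1.04244 = 1.9186.
ρ(B_{ω*}) = ω*−1 = 0.9186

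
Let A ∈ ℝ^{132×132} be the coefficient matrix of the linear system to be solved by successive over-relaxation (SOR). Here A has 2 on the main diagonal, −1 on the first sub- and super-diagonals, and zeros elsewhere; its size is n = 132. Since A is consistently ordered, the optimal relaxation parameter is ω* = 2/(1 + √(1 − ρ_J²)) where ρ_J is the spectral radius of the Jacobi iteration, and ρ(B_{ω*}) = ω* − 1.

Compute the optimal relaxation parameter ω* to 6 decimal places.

ω* = 1.953852

With n=132, ρ(Jacobi) = cos(π/133) = 0.999721.
1 − cos²(π/133) = sin²(π/133) ⇒ √(1−ρ_J²) = sin(π/133) = 0.0236188.
ω* = 2 / (1 + 0.0236188) = 2 / 1.0236188 ≈ 1.953852.
ρ_SOR = ω* − 1 = 1.953852 − 1 = 0.953852.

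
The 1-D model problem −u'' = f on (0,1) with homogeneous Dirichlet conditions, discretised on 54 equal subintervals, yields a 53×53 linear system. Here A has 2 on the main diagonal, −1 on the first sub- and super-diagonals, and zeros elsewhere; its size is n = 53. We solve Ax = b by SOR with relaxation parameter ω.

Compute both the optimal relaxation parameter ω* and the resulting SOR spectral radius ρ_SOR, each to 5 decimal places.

ρ_J = max_k |cos(kπ/54)| = cos(π/54) = 0.99831
1 − cos²(π/54) = sin²(π/54) ⇒ √(1−ρ_J²) = sin(π/54) = 0.058145.
[ω*] 2 ÷ (1 + 0.058145) = 2 ÷ 1.058145 = 1.89010.
ρ(B_{ω*}) = ω*−1 = 0.89010

ω* = 1.89010, ρ_SOR = 0.89010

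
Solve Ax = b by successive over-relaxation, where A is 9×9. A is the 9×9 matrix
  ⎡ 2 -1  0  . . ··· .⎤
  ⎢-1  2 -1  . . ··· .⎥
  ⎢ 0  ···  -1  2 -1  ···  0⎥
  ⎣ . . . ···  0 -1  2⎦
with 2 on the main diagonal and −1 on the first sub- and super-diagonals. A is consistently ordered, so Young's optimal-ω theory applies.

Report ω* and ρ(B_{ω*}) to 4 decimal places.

ρ_J = max_k |cos(kπ/10)| = cos(π/10) = 0.9511
√(1−ρ_J²) simplifies to sin(π/10) = 0.30902.
[ω*] 2 ÷ (1 + 0.30902) = 2 ÷ 1.30902 = 1.5279.
[ρ_SOR] ω* − 1 = 0.5279.

ω* = 1.5279, ρ_SOR = 0.5279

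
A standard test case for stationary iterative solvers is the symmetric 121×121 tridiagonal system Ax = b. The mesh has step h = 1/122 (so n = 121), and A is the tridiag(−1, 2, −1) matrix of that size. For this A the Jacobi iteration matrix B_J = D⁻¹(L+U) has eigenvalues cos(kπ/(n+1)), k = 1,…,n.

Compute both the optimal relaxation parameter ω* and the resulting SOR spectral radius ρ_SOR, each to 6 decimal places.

ω* = 1.949797, ρ_SOR = 0.949797

ρ_J = max_k |cos(kπ/122)| = cos(π/122) = 0.999668
√(1−ρ_J²) = |sin(π/122)| = 0.0257479
So ω* = 2/1.0257479 = 1.949797 (Young).
ρ_SOR = ω* − 1 ≈ 0.949797.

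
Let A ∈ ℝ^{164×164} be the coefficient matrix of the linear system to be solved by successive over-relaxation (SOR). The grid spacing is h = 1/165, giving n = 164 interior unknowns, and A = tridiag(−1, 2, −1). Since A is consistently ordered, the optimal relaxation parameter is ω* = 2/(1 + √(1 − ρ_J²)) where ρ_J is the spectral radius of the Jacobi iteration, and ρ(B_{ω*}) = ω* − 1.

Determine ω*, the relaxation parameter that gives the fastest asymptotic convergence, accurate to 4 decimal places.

ω* = 1.9626

n=164: λ(B_J) = 1 − λ(A)/2 = cos(kπ/165); k=1 gives ρ_J = 0.9998.
√(1−ρ_J²) simplifies to sin(π/165) = 0.01904.
Young: ω* = 2/(1+√(1−ρ_J²)) = 2/(1+0.01904) = 2/1.01904 = 1.9626.
and ρ(B_{ω*}) = 1.9626 − 1 = 0.9626.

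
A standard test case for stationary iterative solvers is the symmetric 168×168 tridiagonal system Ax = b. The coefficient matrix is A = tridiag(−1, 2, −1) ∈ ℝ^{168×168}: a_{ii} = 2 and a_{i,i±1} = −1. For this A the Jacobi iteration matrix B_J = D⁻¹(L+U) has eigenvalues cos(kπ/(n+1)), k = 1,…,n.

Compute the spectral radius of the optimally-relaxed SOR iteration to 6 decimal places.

ρ_SOR = 0.963502

With n=168, ρ(Jacobi) = cos(π/169) = 0.999827.
1 − cos²(π/169) = sin²(π/169) ⇒ √(1−ρ_J²) = sin(π/169) = 0.0185882.
[ω*] 2 ÷ (1 + 0.0185882) = 2 ÷ 1.0185882 = 1.963502.
Hence ρ(B_{ω*}) = 1.963502 − 1 = 0.963502.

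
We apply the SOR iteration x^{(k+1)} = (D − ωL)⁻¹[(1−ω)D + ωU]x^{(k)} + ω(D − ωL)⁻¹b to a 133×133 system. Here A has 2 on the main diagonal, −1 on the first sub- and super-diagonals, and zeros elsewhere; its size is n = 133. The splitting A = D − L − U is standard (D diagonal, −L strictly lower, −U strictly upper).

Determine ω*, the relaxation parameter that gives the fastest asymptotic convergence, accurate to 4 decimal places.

ω* = 1.9542

spectrum of D⁻¹(L+U) = {cos(kπ/134) : 1≤k≤133}; ρ_J = cos(π/134) = 0.9997.
√(1−ρ_J²) = |sin(π/134)| = 0.02344
[ω*] 2 ÷ (1 + 0.02344) = 2 ÷ 1.02344 = 1.9542.
ρ_SOR = ω* − 1 = 1.9542 − 1 = 0.9542.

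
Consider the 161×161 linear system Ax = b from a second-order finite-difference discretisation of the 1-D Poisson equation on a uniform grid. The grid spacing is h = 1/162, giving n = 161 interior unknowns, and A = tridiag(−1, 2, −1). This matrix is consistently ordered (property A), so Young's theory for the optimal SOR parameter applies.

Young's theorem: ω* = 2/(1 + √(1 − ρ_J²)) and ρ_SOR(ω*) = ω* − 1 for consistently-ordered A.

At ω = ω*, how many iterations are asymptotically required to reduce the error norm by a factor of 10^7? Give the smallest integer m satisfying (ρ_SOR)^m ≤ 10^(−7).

m = 416

spectrum of D⁻¹(L+U) = {cos(kπ/162) : 1≤k≤161}; ρ_J = cos(π/162) = 0.9998120.
√(1−ρ_J²) simplifies to sin(π/162) = 0.0193913.
Young: ω* = 2/(1+√(1−ρ_J²)) = 2/(1+0.0193913) = 2/1.0193913 = 1.9619551.
[ρ_SOR] ω* − 1 = 0.9619551.
m ≥ 7·ln10 / (−ln 0.9619551) = 415.549; smallest integer m = 416.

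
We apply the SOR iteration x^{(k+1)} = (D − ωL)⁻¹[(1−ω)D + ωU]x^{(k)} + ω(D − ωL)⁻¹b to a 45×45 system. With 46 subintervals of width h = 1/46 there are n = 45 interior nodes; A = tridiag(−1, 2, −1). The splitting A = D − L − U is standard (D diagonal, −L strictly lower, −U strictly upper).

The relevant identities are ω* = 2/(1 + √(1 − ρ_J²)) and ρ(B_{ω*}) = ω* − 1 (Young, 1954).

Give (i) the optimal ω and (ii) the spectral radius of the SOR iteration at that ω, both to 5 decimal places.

n=45: λ(B_J) = 1 − λ(A)/2 = cos(kπ/46); k=1 gives ρ_J = 0.99767.
root = sin(π/46) = 0.068242  (since 1−cos² = sin²).
Then 2/(1+√(1−ρ_J²)) = 2/(1+0.068242); ω* = 2/1.068242 = 1.87223.
and ρ(B_{ω*}) = 1.87223 − 1 = 0.87223.

ω* = 1.87223, ρ_SOR = 0.87223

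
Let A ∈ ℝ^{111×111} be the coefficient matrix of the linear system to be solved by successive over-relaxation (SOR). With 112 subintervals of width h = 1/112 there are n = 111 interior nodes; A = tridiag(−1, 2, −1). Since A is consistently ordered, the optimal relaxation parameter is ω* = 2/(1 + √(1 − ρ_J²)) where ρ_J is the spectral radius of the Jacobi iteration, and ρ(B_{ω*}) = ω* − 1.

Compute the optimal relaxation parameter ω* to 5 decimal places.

ω* = 1.94544

spectrum of D⁻¹(L+U) = {cos(kπ/112) : 1≤k≤111}; ρ_J = cos(π/112) = 0.99961.
root = sin(π/112) = 0.028046  (since 1−cos² = sin²).
ω* = 2/(1+0.028046) = 1.94544
[ρ_SOR] ω* − 1 = 0.94544.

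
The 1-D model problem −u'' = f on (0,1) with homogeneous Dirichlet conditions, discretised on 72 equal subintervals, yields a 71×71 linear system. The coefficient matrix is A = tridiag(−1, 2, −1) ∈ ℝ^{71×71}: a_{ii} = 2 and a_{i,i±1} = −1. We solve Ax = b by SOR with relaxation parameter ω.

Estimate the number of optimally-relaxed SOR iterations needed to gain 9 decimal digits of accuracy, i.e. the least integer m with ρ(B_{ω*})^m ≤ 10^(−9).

½·tridiag(1,0,1) at n=71: λ_k = cos(kπ/72); max |λ| at k=1 ⇒ ρ_J = cos(π/72) ≈ 0.9990482.
√(1 − cos²(π/72)) = sin(π/72) ≈ 0.0436194.
So ω* = 2/1.0436194 = 1.9164075 (Young).
Hence ρ(B_{ω*}) = 1.9164075 − 1 = 0.9164075.
9·ln10 = 20.7233; −ln(0.9164075) = 0.0872941; m = ⌈20.7233/0.0872941⌉ = ⌈237.396⌉ = 238.

m = 238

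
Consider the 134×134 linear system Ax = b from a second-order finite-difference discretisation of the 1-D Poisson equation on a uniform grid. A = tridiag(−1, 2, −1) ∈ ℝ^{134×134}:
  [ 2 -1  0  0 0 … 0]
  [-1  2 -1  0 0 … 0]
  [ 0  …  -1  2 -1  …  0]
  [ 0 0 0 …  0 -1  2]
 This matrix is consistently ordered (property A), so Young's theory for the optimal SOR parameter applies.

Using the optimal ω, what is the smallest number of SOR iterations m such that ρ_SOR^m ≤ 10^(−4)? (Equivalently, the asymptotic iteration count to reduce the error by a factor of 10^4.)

spectrum of D⁻¹(L+U) = {cos(kπ/135) : 1≤k≤134}; ρ_J = cos(π/135) = 0.9997292.
√(1−ρ_J²) = |sin(π/135)| = 0.0232690
ω* = 2 / (1 + 0.0232690) = 2 / 1.0232690 ≈ 1.9545203.
ρ(B_{ω*}) = ω*−1 = 0.9545203
Need (0.9545203)^m ≤ 10^(−4): m ≥ 4·ln10/|ln 0.9545203| = 9.21034/0.0465464 = 197.874 ⇒ m = 198.

m = 198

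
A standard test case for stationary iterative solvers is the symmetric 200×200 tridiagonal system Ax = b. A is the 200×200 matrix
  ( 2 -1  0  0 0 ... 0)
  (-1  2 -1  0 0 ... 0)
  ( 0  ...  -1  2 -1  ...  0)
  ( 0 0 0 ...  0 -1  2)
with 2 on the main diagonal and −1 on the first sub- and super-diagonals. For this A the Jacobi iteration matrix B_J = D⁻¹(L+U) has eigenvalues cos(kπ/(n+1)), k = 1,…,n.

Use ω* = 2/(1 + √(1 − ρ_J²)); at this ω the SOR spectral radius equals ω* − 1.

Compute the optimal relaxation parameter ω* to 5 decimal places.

spectrum of D⁻¹(L+U) = {cos(kπ/201) : 1≤k≤200}; ρ_J = cos(π/201) = 0.99988.
√(1 − cos²(π/201)) = sin(π/201) ≈ 0.015629.
So ω* = 2/1.015629 = 1.96922 (Young).
ρ_SOR = ω* − 1 ≈ 0.96922.

ω* = 1.96922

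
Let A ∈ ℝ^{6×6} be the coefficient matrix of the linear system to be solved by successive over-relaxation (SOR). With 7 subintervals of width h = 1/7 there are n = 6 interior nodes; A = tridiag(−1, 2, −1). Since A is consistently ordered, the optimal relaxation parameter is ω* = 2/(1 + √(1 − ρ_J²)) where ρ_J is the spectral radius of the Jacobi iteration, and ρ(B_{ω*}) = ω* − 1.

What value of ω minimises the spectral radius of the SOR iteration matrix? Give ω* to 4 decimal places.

ρ_J = max_k |cos(kπ/7)| = cos(π/7) = 0.9010
√(1 − cos²(π/7)) = sin(π/7) ≈ 0.43388.
ω* = 2/(1+0.43388) = 1.3948
Hence ρ(B_{ω*}) = 1.3948 − 1 = 0.3948.

ω* = 1.3948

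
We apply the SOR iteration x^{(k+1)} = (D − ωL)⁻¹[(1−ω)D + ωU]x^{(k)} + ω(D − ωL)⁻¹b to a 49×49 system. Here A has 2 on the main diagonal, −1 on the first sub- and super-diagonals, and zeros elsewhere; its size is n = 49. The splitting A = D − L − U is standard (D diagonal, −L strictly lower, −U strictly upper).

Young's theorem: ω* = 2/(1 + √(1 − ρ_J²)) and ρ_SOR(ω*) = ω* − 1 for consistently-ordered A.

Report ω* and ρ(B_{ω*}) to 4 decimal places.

ρ_J = max_k |cos(kπ/50)| = cos(π/50) = 0.9980
√(1−ρ_J²) = |sin(π/50)| = 0.06279
Young: ω* = 2/(1+√(1−ρ_J²)) = 2/(1+0.06279) = 2/1.06279 = 1.8818.
ρ_SOR = ω* − 1 = 1.8818 − 1 = 0.8818.

ω* = 1.8818, ρ_SOR = 0.8818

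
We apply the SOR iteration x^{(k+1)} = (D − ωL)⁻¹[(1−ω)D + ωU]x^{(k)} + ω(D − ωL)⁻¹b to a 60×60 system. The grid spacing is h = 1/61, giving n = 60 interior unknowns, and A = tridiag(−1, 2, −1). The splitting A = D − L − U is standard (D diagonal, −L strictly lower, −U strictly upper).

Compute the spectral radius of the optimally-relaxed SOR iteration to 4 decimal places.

spectrum of D⁻¹(L+U) = {cos(kπ/61) : 1≤k≤60}; ρ_J = cos(π/61) = 0.9987.
root = sin(π/61) = 0.05148  (since 1−cos² = sin²).
ω* = 2 / (1 + 0.05148) = 2 / 1.05148 ≈ 1.9021.
and ρ(B_{ω*}) = 1.9021 − 1 = 0.9021.

ρ_SOR = 0.9021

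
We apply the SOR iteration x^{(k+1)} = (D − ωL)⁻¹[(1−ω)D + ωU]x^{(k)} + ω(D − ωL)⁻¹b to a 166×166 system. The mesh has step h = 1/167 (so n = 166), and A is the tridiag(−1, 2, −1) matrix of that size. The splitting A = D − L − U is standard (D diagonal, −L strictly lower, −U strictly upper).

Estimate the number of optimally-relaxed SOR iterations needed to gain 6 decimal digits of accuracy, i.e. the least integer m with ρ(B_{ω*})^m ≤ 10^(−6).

½·tridiag(1,0,1) at n=166: λ_k = cos(kπ/167); max |λ| at k=1 ⇒ ρ_J = cos(π/167) ≈ 0.9998231.
√(1 − cos²(π/167)) = sin(π/167) ≈ 0.0188108.
Young: ω* = 2/(1+√(1−ρ_J²)) = 2/(1+0.0188108) = 2/1.0188108 = 1.9630730.
ρ_SOR = ω* − 1 ≈ 0.9630730.
6·ln10 = 13.8155; −ln(0.9630730) = 0.0376261; m = ⌈13.8155/0.0376261⌉ = ⌈367.179⌉ = 368.

m = 368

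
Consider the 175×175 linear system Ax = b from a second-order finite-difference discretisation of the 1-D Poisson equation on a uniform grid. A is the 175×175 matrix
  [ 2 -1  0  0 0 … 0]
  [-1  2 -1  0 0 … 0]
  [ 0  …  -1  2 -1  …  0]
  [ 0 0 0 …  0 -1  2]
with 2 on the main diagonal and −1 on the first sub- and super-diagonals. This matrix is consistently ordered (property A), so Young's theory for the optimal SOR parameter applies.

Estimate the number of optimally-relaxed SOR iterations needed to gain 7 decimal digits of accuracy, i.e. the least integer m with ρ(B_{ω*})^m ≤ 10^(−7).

With n=175, ρ(Jacobi) = cos(π/176) = 0.9998407.
√(1−ρ_J²) = |sin(π/176)| = 0.0178490
ω* = 2/(1 + 0.0178490) = 2/1.0178490 = 1.9649280.
ρ_SOR = ω* − 1 = 1.9649280 − 1 = 0.9649280.
7·ln10 = 16.1181; −ln(0.9649280) = 0.0357018; m = ⌈16.1181/0.0357018⌉ = ⌈451.465⌉ = 452.

m = 452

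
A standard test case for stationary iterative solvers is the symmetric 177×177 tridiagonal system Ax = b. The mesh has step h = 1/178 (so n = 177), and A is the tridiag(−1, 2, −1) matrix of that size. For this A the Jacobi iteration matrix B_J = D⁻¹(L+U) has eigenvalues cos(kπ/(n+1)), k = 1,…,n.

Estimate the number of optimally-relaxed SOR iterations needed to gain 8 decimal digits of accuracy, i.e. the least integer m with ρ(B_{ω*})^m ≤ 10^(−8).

m = 522

n=177: λ(B_J) = 1 − λ(A)/2 = cos(kπ/178); k=1 gives ρ_J = 0.9998443.
√(1 − cos²(π/178)) = sin(π/178) ≈ 0.0176485.
Young: ω* = 2/(1+√(1−ρ_J²)) = 2/(1+0.0176485) = 2/1.0176485 = 1.9653151.
ρ_SOR = ω* − 1 = 1.9653151 − 1 = 0.9653151.
m ≥ 8·ln10 / (−ln 0.9653151) = 521.823; smallest integer m = 522.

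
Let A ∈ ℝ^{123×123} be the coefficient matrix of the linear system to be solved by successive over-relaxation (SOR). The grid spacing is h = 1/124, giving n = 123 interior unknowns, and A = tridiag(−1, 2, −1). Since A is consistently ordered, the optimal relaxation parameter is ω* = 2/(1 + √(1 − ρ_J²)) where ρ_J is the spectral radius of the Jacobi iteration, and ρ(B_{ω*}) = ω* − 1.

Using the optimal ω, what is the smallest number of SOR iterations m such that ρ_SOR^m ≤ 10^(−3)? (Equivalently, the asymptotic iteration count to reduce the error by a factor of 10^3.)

m = 137

n=123: λ(B_J) = 1 − λ(A)/2 = cos(kπ/124); k=1 gives ρ_J = 0.9996791.
1 − cos²(π/124) = sin²(π/124) ⇒ √(1−ρ_J²) = sin(π/124) = 0.0253327.
ω* = 2/(1+0.0253327) = 1.9505864
ρ(B_{ω*}) = ω*−1 = 0.9505864
3·ln10 = 6.90776; −ln(0.9505864) = 0.0506762; m = ⌈6.90776/0.0506762⌉ = ⌈136.312⌉ = 137.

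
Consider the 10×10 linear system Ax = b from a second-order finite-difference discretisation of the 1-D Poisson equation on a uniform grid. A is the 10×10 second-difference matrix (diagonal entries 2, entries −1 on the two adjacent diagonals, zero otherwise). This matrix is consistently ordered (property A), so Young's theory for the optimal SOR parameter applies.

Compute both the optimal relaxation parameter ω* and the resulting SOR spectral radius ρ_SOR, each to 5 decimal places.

n=10: λ(B_J) = 1 − λ(A)/2 = cos(kπ/11); k=1 gives ρ_J = 0.95949.
√(1 − cos²(π/11)) = sin(π/11) ≈ 0.281733.
ω* = 2 / (1 + 0.281733) = 2 / 1.281733 ≈ 1.56039.
At ω = 1.56039 every |λ(B_ω)| = ω−1, so ρ_SOR = 0.56039.

ω* = 1.56039, ρ_SOR = 0.56039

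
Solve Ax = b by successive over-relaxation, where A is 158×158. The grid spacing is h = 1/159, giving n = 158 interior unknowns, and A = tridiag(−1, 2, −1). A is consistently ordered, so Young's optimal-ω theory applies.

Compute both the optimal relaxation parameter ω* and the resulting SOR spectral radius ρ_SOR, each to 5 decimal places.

n=158: λ(B_J) = 1 − λ(A)/2 = cos(kπ/159); k=1 gives ρ_J = 0.99980.
root = sin(π/159) = 0.019757  (since 1−cos² = sin²).
Then 2/(1+√(1−ρ_J²)) = 2/(1+0.019757); ω* = 2/1.019757 = 1.96125.
[ρ_SOR] ω* − 1 = 0.96125.

ω* = 1.96125, ρ_SOR = 0.96125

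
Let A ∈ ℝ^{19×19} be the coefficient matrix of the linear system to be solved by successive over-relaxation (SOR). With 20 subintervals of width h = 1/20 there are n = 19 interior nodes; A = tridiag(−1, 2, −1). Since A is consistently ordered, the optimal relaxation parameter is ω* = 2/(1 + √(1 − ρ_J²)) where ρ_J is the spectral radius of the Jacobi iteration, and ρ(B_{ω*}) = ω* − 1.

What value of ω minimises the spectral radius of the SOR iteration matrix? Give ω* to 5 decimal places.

B_J for the 19×19 system has eigenvalues cos(kπ/20); ρ_J = cos(π/20) = 0.98769.
1 − cos²(π/20) = sin²(π/20) ⇒ √(1−ρ_J²) = sin(π/20) = 0.156434.
ω* = 2 / (1 + 0.156434) = 2 / 1.156434 ≈ 1.72945.
[ρ_SOR] ω* − 1 = 0.72945.

ω* = 1.72945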